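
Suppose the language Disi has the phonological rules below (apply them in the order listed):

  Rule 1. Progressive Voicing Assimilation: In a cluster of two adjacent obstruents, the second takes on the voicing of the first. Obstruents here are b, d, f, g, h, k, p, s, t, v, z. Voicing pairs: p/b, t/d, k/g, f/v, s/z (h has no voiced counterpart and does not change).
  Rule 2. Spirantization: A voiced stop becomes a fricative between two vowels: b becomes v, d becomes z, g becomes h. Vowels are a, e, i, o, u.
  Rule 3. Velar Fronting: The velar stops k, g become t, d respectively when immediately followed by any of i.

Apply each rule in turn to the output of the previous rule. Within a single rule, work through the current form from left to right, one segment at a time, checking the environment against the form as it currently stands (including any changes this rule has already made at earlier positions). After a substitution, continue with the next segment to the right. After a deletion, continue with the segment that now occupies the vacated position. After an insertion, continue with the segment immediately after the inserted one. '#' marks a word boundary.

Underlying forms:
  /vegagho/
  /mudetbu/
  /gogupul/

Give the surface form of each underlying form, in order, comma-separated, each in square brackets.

[vehagho], [muzetpu], [gohupul]

/vegagho/:
  Rule 1 Progressive Voicing Assimilation: no change — [vegagho]
  Rule 2 Spirantization: [vegagho] → [vehagho]
  Rule 3 Velar Fronting: no change — [vehagho]
/mudetbu/:
  Rule 1 Progressive Voicing Assimilation: [mudetbu] → [mudetpu]
  Rule 2 Spirantization: [mudetpu] → [muzetpu]
  Rule 3 Velar Fronting: no change — [muzetpu]
/gogupul/:
  Rule 1 Progressive Voicing Assimilation: no change — [gogupul]
  Rule 2 Spirantization: [gogupul] → [gohupul]
  Rule 3 Velar Fronting: no change — [gohupul]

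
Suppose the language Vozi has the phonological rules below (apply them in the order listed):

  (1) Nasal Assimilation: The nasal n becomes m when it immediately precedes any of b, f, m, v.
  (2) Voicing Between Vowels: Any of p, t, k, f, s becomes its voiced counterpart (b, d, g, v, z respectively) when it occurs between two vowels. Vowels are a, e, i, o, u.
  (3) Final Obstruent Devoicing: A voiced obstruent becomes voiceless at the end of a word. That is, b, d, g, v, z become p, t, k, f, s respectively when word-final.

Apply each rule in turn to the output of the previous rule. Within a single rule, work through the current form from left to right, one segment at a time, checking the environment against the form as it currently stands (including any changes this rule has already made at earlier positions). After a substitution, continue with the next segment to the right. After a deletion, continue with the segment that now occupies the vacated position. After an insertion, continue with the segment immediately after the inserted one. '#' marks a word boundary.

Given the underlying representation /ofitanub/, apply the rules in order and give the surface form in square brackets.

[ovidanup]

(1) Nasal Assimilation: no change — [ofitanub]
(2) Voicing Between Vowels: [ofitanub] → [ovidanub]
(3) Final Obstruent Devoicing: [ovidanub] → [ovidanup]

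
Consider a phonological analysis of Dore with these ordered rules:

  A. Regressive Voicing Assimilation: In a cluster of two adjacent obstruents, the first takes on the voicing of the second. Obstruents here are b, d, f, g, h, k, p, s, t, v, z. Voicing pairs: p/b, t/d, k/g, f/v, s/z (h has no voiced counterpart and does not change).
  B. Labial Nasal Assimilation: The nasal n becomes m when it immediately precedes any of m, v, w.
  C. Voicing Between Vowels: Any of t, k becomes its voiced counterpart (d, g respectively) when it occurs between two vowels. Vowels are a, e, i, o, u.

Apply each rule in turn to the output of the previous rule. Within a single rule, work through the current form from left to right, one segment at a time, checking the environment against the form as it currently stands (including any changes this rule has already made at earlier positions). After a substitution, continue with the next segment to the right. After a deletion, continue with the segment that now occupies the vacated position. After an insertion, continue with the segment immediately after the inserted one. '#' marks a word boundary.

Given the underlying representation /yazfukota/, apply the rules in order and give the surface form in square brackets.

[yasfugoda]

A Regressive Voicing Assimilation: [yazfukota] → [yasfukota]
B Labial Nasal Assimilation: no change — [yasfukota]
C Voicing Between Vowels: [yasfukota] → [yasfugoda]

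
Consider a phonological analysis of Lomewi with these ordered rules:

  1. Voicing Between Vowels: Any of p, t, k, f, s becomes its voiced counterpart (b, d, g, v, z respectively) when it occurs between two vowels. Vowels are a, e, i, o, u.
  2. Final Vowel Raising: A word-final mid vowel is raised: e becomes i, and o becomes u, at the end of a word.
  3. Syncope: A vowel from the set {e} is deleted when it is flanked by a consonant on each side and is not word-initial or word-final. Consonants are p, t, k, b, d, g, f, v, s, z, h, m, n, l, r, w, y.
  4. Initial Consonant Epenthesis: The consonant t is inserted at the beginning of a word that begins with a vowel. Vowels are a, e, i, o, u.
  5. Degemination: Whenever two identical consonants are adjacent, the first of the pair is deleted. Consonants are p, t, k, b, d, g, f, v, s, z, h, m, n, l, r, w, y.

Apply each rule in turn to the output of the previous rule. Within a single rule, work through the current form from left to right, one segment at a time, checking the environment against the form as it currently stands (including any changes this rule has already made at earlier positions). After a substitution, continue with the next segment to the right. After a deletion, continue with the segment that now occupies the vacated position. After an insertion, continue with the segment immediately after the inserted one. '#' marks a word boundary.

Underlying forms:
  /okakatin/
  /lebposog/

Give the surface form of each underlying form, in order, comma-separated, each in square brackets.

[togagadin], [lbpozog]

/okakatin/:
  1 Voicing Between Vowels: [okakatin] → [ogagadin]
  2 Final Vowel Raising: no change — [ogagadin]
  3 Syncope: no change — [ogagadin]
  4 Initial Consonant Epenthesis: [ogagadin] → [togagadin]
  5 Degemination: no change — [togagadin]
/lebposog/:
  1 Voicing Between Vowels: [lebposog] → [lebpozog]
  2 Final Vowel Raising: no change — [lebpozog]
  3 Syncope: [lebpozog] → [lbpozog]
  4 Initial Consonant Epenthesis: no change — [lbpozog]
  5 Degemination: no change — [lbpozog]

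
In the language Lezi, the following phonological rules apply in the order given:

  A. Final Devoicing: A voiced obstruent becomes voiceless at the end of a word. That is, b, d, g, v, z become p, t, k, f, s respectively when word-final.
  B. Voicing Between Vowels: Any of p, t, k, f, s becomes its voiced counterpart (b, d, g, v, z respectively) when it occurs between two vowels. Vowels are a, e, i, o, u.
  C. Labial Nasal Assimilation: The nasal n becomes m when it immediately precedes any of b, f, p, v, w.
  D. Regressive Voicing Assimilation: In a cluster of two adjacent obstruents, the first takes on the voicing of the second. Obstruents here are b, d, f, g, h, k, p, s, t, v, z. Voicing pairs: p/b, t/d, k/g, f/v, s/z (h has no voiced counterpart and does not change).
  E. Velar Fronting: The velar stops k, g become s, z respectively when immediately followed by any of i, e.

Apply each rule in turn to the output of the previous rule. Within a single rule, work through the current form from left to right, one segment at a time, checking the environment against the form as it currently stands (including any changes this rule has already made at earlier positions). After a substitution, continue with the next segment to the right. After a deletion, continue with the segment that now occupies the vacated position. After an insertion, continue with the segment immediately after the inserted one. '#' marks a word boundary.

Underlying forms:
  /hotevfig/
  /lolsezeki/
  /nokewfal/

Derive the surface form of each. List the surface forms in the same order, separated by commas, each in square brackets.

[hodeffik], [lolsezezi], [nozewfal]

/hotevfig/:
  A Final Devoicing: [hotevfig] → [hotevfik]
  B Voicing Between Vowels: [hotevfik] → [hodevfik]
  C Labial Nasal Assimilation: no change — [hodevfik]
  D Regressive Voicing Assimilation: [hodevfik] → [hodeffik]
  E Velar Fronting: no change — [hodeffik]
/lolsezeki/:
  A Final Devoicing: no change — [lolsezeki]
  B Voicing Between Vowels: [lolsezeki] → [lolsezegi]
  C Labial Nasal Assimilation: no change — [lolsezegi]
  D Regressive Voicing Assimilation: no change — [lolsezegi]
  E Velar Fronting: [lolsezegi] → [lolsezezi]
/nokewfal/:
  A Final Devoicing: no change — [nokewfal]
  B Voicing Between Vowels: [nokewfal] → [nogewfal]
  C Labial Nasal Assimilation: no change — [nogewfal]
  D Regressive Voicing Assimilation: no change — [nogewfal]
  E Velar Fronting: [nogewfal] → [nozewfal]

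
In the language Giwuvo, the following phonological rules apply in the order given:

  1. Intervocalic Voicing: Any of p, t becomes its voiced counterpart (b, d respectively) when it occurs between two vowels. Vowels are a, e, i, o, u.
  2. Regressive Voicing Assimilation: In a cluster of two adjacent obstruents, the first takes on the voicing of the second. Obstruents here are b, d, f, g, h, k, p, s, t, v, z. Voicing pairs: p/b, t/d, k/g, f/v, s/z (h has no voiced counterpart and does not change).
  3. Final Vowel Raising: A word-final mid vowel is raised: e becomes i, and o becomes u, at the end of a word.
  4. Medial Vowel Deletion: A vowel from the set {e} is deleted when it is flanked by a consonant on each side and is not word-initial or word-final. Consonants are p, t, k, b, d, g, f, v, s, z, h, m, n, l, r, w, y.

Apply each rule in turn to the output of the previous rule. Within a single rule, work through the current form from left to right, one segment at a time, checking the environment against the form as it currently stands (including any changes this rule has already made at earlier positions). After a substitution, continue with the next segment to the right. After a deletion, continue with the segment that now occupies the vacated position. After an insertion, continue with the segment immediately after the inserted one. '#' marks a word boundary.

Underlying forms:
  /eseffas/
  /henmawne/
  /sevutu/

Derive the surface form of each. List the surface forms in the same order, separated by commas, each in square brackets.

[esffas], [hnmawni], [svudu]

/eseffas/:
  1 Intervocalic Voicing: no change — [eseffas]
  2 Regressive Voicing Assimilation: no change — [eseffas]
  3 Final Vowel Raising: no change — [eseffas]
  4 Medial Vowel Deletion: [eseffas] → [esffas]
/henmawne/:
  1 Intervocalic Voicing: no change — [henmawne]
  2 Regressive Voicing Assimilation: no change — [henmawne]
  3 Final Vowel Raising: [henmawne] → [henmawni]
  4 Medial Vowel Deletion: [henmawni] → [hnmawni]
/sevutu/:
  1 Intervocalic Voicing: [sevutu] → [sevudu]
  2 Regressive Voicing Assimilation: no change — [sevudu]
  3 Final Vowel Raising: no change — [sevudu]
  4 Medial Vowel Deletion: [sevudu] → [svudu]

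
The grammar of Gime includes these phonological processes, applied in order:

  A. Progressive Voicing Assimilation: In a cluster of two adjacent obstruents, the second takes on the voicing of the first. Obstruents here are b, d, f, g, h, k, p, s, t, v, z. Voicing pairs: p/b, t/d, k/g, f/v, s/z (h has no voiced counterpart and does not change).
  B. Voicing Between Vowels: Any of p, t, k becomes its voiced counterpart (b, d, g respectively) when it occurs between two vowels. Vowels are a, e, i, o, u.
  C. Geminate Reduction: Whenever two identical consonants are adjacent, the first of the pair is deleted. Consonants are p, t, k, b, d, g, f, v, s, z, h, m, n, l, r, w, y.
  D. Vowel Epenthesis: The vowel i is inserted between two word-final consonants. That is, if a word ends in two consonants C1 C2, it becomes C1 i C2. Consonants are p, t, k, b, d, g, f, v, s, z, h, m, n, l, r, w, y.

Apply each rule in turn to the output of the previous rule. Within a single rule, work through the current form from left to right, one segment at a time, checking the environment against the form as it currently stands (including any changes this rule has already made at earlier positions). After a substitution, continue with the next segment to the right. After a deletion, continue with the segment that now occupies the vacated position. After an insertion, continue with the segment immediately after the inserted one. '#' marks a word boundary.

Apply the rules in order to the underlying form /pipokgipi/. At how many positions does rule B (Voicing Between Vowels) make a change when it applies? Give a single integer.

2

A Progressive Voicing Assimilation: [pipokgipi] → [pipokkipi]
B Voicing Between Vowels: [pipokkipi] → [pibokkibi]
C Geminate Reduction: [pibokkibi] → [pibokibi]
D Vowel Epenthesis: no change — [pibokibi]
Rule B changed 2 position(s).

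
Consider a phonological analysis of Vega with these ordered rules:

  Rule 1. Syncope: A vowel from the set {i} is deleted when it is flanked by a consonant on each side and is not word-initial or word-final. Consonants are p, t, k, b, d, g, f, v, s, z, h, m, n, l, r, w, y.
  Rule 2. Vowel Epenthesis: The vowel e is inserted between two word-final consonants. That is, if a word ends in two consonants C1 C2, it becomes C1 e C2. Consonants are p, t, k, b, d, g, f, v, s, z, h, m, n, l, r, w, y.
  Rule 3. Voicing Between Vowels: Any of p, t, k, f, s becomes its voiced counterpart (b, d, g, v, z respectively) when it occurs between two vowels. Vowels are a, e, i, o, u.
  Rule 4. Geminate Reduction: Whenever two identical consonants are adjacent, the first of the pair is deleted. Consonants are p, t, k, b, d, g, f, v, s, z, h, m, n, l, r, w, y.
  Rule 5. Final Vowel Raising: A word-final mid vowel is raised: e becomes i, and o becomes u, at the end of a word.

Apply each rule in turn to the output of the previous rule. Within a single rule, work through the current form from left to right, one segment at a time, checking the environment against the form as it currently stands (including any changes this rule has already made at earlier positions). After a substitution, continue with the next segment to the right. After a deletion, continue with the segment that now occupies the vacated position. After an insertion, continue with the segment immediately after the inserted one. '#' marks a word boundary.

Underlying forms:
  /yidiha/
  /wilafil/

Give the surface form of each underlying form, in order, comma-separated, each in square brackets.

[ydha], [wlavel]

/yidiha/:
  Rule 1 Syncope: [yidiha] → [ydha]
  Rule 2 Vowel Epenthesis: no change — [ydha]
  Rule 3 Voicing Between Vowels: no change — [ydha]
  Rule 4 Geminate Reduction: no change — [ydha]
  Rule 5 Final Vowel Raising: no change — [ydha]
/wilafil/:
  Rule 1 Syncope: [wilafil] → [wlafl]
  Rule 2 Vowel Epenthesis: [wlafl] → [wlafel]
  Rule 3 Voicing Between Vowels: [wlafel] → [wlavel]
  Rule 4 Geminate Reduction: no change — [wlavel]
  Rule 5 Final Vowel Raising: no change — [wlavel]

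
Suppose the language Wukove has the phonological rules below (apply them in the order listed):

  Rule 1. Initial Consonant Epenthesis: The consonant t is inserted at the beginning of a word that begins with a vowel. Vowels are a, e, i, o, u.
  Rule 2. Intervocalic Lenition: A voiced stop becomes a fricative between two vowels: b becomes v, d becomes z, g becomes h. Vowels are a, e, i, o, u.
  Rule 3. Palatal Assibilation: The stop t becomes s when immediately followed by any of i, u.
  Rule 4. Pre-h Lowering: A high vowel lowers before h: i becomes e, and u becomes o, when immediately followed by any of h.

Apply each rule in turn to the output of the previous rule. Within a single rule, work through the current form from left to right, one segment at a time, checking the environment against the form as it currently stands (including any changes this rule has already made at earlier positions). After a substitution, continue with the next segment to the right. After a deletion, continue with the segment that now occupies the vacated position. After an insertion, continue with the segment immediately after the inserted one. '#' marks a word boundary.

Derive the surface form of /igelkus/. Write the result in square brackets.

Rule 1 Initial Consonant Epenthesis: [igelkus] → [tigelkus]
Rule 2 Intervocalic Lenition: [tigelkus] → [tihelkus]
Rule 3 Palatal Assibilation: [tihelkus] → [sihelkus]
Rule 4 Pre-h Lowering: [sihelkus] → [sehelkus]

[sehelkus]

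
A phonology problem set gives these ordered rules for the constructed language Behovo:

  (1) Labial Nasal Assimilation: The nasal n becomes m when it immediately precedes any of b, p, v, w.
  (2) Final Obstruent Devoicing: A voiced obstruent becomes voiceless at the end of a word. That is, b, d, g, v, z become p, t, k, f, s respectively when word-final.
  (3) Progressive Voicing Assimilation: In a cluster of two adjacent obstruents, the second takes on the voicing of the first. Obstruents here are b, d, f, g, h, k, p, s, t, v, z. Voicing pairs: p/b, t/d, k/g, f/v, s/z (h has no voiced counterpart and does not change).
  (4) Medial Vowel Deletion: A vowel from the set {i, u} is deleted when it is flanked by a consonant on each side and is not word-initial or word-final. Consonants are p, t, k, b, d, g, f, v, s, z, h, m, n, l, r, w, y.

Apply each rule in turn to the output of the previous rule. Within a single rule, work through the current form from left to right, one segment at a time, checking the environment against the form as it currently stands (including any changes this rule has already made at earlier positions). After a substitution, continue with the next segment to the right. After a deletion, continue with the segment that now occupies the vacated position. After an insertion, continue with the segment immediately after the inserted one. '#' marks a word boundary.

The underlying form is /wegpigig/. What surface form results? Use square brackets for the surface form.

(1) Labial Nasal Assimilation: no change — [wegpigig]
(2) Final Obstruent Devoicing: [wegpigig] → [wegpigik]
(3) Progressive Voicing Assimilation: [wegpigik] → [wegbigik]
(4) Medial Vowel Deletion: [wegbigik] → [wegbgk]

[wegbgk]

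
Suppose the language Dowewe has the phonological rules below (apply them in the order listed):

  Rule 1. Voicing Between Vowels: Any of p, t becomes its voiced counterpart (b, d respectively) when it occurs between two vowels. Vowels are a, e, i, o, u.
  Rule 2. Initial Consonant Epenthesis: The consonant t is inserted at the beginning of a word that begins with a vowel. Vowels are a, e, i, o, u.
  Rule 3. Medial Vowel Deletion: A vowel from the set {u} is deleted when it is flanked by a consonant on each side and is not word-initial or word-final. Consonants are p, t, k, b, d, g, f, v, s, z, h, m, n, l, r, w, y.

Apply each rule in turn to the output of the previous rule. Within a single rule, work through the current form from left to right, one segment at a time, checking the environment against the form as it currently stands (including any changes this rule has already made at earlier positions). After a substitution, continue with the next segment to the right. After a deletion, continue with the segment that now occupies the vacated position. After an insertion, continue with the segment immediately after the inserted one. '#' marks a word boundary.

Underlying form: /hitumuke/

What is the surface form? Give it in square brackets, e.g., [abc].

Rule 1 Voicing Between Vowels: [hitumuke] → [hidumuke]
Rule 2 Initial Consonant Epenthesis: no change — [hidumuke]
Rule 3 Medial Vowel Deletion: [hidumuke] → [hidmke]

[hidmke]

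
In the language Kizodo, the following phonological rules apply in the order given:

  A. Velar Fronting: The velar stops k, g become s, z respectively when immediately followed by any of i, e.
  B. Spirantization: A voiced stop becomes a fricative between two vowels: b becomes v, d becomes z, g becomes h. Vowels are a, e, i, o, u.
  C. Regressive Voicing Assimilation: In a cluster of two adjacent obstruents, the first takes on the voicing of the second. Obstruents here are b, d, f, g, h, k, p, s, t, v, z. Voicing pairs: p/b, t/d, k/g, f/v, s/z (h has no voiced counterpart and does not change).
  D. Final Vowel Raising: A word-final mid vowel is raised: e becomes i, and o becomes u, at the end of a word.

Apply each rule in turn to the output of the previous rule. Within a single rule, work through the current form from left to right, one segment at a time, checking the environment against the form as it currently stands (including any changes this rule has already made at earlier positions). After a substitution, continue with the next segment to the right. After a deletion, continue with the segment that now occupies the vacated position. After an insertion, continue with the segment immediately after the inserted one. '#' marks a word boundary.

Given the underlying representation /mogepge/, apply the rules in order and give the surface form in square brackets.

A Velar Fronting: [mogepge] → [mozepze]
B Spirantization: no change — [mozepze]
C Regressive Voicing Assimilation: [mozepze] → [mozebze]
D Final Vowel Raising: [mozebze] → [mozebzi]

[mozebzi]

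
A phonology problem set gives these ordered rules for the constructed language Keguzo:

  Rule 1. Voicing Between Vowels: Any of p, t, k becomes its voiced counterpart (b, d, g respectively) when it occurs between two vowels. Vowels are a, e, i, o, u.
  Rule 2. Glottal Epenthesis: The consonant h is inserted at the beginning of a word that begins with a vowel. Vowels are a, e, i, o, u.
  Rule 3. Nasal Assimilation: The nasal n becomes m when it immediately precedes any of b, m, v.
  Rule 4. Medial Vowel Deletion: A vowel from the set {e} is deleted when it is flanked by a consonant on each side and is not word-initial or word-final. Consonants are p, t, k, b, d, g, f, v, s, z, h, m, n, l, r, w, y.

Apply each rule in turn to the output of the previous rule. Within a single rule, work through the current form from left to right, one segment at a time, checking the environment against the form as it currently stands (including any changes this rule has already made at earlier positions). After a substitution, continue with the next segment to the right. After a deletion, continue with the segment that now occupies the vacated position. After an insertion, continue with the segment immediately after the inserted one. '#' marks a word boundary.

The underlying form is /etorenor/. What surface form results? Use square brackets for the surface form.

Rule 1 Voicing Between Vowels: [etorenor] → [edorenor]
Rule 2 Glottal Epenthesis: [edorenor] → [hedorenor]
Rule 3 Nasal Assimilation: no change — [hedorenor]
Rule 4 Medial Vowel Deletion: [hedorenor] → [hdornor]

[hdornor]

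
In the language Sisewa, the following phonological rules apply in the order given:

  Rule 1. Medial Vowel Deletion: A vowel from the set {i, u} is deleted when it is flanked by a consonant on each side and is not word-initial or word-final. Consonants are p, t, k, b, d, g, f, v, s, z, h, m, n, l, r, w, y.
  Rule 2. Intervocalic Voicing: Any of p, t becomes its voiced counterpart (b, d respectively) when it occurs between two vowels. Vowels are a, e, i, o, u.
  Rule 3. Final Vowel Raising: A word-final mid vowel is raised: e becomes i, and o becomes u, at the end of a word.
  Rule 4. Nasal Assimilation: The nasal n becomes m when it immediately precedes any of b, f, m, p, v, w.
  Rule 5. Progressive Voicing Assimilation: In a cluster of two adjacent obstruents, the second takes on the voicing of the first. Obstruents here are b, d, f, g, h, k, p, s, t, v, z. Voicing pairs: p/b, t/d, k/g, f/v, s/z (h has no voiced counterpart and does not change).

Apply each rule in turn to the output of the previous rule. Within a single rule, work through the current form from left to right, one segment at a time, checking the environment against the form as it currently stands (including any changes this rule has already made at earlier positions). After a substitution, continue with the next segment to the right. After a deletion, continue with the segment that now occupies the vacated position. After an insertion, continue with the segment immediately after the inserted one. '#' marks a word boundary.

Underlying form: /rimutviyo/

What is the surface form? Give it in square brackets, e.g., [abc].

[rmtfyu]

Rule 1 Medial Vowel Deletion: [rimutviyo] → [rmtvyo]
Rule 2 Intervocalic Voicing: no change — [rmtvyo]
Rule 3 Final Vowel Raising: [rmtvyo] → [rmtvyu]
Rule 4 Nasal Assimilation: no change — [rmtvyu]
Rule 5 Progressive Voicing Assimilation: [rmtvyu] → [rmtfyu]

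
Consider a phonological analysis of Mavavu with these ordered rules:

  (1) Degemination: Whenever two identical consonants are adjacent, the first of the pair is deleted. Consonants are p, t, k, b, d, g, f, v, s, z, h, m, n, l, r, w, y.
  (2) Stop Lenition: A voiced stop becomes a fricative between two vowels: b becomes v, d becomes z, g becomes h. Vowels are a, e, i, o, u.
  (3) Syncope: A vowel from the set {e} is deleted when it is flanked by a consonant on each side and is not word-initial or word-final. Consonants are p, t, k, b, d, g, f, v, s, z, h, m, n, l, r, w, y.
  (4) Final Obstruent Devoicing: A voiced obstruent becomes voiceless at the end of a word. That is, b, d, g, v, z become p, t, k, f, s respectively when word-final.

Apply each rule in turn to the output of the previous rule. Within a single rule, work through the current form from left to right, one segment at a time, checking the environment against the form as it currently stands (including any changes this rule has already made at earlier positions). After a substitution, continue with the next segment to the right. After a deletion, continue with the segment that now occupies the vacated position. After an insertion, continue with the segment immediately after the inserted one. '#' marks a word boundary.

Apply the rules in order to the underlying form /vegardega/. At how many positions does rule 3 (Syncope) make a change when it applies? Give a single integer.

2

(1) Degemination: no change — [vegardega]
(2) Stop Lenition: [vegardega] → [vehardeha]
(3) Syncope: [vehardeha] → [vhardha]
(4) Final Obstruent Devoicing: no change — [vhardha]
Rule 3 changed 2 position(s).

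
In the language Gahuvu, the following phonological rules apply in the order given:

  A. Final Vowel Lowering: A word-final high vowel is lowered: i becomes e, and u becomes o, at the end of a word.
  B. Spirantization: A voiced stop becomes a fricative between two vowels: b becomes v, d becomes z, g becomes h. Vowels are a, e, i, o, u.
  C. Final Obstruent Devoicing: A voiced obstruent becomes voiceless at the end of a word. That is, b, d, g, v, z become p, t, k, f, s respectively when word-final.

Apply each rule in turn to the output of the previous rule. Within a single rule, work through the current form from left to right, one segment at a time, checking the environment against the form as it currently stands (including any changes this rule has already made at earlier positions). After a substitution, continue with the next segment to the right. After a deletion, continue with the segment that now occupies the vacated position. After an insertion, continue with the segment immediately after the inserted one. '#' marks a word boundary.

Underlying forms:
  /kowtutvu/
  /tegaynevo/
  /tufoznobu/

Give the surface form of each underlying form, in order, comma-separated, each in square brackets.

/kowtutvu/:
  A Final Vowel Lowering: [kowtutvu] → [kowtutvo]
  B Spirantization: no change — [kowtutvo]
  C Final Obstruent Devoicing: no change — [kowtutvo]
/tegaynevo/:
  A Final Vowel Lowering: no change — [tegaynevo]
  B Spirantization: [tegaynevo] → [tehaynevo]
  C Final Obstruent Devoicing: no change — [tehaynevo]
/tufoznobu/:
  A Final Vowel Lowering: [tufoznobu] → [tufoznobo]
  B Spirantization: [tufoznobo] → [tufoznovo]
  C Final Obstruent Devoicing: no change — [tufoznovo]

[kowtutvo], [tehaynevo], [tufoznovo]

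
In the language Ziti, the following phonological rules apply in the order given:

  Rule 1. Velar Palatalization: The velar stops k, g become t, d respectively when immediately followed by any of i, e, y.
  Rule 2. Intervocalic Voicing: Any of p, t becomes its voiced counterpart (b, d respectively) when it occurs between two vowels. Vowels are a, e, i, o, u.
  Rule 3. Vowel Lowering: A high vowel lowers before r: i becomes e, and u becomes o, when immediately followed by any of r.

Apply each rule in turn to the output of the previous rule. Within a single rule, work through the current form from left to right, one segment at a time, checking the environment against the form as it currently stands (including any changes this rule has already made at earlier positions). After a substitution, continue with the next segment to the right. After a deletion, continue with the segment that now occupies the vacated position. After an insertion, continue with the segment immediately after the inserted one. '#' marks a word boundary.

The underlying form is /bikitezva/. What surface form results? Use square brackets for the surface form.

[bididezva]

Rule 1 Velar Palatalization: [bikitezva] → [bititezva]
Rule 2 Intervocalic Voicing: [bititezva] → [bididezva]
Rule 3 Vowel Lowering: no change — [bididezva]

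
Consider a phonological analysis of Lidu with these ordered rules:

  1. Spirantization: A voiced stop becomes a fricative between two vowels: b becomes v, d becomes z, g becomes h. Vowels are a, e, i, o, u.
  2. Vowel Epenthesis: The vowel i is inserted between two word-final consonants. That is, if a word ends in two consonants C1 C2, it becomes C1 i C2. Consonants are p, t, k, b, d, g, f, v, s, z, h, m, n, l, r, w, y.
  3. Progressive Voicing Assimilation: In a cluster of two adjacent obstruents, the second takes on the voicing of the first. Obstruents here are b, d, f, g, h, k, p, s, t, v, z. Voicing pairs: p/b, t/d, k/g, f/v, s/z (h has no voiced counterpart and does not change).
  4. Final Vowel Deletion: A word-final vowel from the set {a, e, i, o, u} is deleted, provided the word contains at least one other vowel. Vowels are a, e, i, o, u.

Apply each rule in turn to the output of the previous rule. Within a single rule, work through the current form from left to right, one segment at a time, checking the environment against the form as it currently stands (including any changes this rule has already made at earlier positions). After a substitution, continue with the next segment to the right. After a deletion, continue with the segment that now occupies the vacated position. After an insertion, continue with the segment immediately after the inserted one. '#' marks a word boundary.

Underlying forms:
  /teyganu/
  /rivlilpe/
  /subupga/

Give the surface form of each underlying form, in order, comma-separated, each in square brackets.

/teyganu/:
  1 Spirantization: no change — [teyganu]
  2 Vowel Epenthesis: no change — [teyganu]
  3 Progressive Voicing Assimilation: no change — [teyganu]
  4 Final Vowel Deletion: [teyganu] → [teygan]
/rivlilpe/:
  1 Spirantization: no change — [rivlilpe]
  2 Vowel Epenthesis: no change — [rivlilpe]
  3 Progressive Voicing Assimilation: no change — [rivlilpe]
  4 Final Vowel Deletion: [rivlilpe] → [rivlilp]
/subupga/:
  1 Spirantization: [subupga] → [suvupga]
  2 Vowel Epenthesis: no change — [suvupga]
  3 Progressive Voicing Assimilation: [suvupga] → [suvupka]
  4 Final Vowel Deletion: [suvupka] → [suvupk]

[teygan], [rivlilp], [suvupk]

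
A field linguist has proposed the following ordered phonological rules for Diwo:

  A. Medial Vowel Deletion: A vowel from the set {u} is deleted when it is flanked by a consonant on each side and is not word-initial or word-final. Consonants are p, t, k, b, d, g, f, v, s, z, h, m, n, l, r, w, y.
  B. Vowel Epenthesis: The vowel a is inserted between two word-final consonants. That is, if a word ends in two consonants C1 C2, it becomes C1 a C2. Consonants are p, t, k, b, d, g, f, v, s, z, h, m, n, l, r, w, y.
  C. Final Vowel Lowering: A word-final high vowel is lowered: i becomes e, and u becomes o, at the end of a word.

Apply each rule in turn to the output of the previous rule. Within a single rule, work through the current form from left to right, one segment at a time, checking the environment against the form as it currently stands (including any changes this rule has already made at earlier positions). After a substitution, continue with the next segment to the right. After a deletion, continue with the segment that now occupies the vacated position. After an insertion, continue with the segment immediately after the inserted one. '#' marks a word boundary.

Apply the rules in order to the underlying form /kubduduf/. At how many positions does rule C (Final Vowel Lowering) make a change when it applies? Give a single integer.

0

A Medial Vowel Deletion: [kubduduf] → [kbddf]
B Vowel Epenthesis: [kbddf] → [kbddaf]
C Final Vowel Lowering: no change — [kbddaf]
Rule C changed 0 position(s).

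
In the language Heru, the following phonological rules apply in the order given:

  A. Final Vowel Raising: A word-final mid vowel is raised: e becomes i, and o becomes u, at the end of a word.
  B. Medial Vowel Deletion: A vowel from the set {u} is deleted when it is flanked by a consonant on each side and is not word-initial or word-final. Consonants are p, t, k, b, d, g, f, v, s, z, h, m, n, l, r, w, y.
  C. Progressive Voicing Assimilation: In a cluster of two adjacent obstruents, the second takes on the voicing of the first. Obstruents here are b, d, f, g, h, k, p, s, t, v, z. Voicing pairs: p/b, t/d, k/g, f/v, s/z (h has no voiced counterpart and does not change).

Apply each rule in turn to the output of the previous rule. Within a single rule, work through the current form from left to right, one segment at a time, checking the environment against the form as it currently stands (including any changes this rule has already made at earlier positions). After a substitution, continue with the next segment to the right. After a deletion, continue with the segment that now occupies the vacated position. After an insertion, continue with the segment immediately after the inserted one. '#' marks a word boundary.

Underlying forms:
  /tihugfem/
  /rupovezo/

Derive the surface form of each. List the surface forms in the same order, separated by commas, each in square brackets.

[tihkfem], [rpovezu]

/tihugfem/:
  A Final Vowel Raising: no change — [tihugfem]
  B Medial Vowel Deletion: [tihugfem] → [tihgfem]
  C Progressive Voicing Assimilation: [tihgfem] → [tihkfem]
/rupovezo/:
  A Final Vowel Raising: [rupovezo] → [rupovezu]
  B Medial Vowel Deletion: [rupovezu] → [rpovezu]
  C Progressive Voicing Assimilation: no change — [rpovezu]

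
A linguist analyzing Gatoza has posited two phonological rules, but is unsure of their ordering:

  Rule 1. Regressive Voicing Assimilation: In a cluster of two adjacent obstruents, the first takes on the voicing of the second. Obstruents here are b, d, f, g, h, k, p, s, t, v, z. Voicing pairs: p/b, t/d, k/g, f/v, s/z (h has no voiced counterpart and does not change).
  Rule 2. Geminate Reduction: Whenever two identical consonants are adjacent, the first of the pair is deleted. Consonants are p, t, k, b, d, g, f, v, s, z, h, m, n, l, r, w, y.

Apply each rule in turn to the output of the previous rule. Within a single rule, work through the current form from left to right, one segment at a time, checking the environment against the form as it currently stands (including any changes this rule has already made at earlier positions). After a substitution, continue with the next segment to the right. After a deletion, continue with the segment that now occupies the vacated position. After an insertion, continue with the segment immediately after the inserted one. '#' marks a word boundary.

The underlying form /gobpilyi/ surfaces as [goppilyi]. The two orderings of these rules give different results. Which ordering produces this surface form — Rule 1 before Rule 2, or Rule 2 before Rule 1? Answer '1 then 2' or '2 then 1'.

Order 1 then 2:
  1 Regressive Voicing Assimilation: [gobpilyi] → [goppilyi]
  2 Geminate Reduction: [goppilyi] → [gopilyi]
  result: [gopilyi]
Order 2 then 1:
  2 Geminate Reduction: no change — [gobpilyi]
  1 Regressive Voicing Assimilation: [gobpilyi] → [goppilyi]
  result: [goppilyi]

2 then 1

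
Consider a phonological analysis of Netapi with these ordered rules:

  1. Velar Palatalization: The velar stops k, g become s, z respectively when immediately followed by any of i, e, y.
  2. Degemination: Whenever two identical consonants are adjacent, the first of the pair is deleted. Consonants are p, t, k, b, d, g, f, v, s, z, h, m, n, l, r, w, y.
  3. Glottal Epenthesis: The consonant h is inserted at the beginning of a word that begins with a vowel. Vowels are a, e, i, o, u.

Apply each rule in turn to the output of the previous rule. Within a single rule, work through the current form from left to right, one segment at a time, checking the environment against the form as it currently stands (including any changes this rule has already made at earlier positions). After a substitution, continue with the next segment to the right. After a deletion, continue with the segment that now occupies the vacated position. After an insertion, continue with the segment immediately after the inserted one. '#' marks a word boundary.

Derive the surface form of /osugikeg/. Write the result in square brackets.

[hosuziseg]

1 Velar Palatalization: [osugikeg] → [osuziseg]
2 Degemination: no change — [osuziseg]
3 Glottal Epenthesis: [osuziseg] → [hosuziseg]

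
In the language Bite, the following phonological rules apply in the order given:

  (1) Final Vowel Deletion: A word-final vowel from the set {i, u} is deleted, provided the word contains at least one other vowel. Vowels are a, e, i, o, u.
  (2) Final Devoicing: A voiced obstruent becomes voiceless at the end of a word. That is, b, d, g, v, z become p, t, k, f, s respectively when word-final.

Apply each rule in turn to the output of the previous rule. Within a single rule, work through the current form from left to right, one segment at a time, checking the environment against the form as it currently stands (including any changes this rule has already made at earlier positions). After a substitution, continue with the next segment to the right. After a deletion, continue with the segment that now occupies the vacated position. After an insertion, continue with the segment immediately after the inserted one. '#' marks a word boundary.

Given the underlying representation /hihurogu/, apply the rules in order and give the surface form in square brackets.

(1) Final Vowel Deletion: [hihurogu] → [hihurog]
(2) Final Devoicing: [hihurog] → [hihurok]

[hihurok]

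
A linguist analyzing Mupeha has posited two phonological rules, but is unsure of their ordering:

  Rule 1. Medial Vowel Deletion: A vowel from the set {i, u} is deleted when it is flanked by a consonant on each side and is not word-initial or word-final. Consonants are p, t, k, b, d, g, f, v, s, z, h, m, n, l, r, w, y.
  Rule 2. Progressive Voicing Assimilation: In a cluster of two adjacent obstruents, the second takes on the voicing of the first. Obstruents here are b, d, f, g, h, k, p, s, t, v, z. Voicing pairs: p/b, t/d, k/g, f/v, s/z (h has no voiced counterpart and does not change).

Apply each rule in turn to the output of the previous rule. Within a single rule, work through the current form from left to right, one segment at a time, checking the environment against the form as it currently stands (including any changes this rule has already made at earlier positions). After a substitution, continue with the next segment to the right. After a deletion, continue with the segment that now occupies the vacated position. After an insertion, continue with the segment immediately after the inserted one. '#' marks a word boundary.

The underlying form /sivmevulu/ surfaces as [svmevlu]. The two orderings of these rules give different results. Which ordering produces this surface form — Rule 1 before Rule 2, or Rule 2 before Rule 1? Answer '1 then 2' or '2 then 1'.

Order 1 then 2:
  1 Medial Vowel Deletion: [sivmevulu] → [svmevlu]
  2 Progressive Voicing Assimilation: [svmevlu] → [sfmevlu]
  result: [sfmevlu]
Order 2 then 1:
  2 Progressive Voicing Assimilation: no change — [sivmevulu]
  1 Medial Vowel Deletion: [sivmevulu] → [svmevlu]
  result: [svmevlu]

2 then 1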